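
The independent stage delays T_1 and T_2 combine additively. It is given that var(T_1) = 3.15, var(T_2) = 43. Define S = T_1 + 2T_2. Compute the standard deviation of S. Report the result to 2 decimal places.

13.23

By independence, var(S) = (1)²var(T_1) + (2)²var(T_2)
= (1)²·3.15 + (2)²·43 = 175.15
SD(S) = √175.15 ≈ 13.23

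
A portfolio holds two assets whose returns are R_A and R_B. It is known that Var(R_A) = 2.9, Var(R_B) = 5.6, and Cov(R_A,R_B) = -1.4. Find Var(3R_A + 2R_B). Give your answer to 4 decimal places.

31.7000

Var(3R_A + 2R_B) = (3)²·Var(R_A) + (2)²·Var(R_B) + 2·(3)·(2)·Cov(R_A,R_B)
= 9·2.9 + 4·5.6 + 12·-1.4 = 31.7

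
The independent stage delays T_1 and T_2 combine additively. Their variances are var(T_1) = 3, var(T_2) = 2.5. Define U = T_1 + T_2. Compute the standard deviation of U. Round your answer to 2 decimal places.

2.35

By independence, var(U) = (1)²var(T_1) + (1)²var(T_2)
= (1)²·3 + (1)²·2.5 = 5.5
σ(U) = √5.5 ≈ 2.35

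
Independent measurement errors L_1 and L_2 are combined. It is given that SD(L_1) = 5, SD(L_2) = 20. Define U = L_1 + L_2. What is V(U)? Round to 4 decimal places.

425.0000

V(L_1) = 25, V(L_2) = 400
By independence, V(U) = (1)²V(L_1) + (1)²V(L_2)
= (1)²·25 + (1)²·400 = 425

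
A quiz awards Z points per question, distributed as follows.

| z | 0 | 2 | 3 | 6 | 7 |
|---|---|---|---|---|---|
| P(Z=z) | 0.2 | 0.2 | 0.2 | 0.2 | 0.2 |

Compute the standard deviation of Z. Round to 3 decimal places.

E[Z] = (0)(0.2) + (2)(0.2) + (3)(0.2) + (6)(0.2) + (7)(0.2) = 3.6
E[Z²] = (0)²(0.2) + (2)²(0.2) + (3)²(0.2) + (6)²(0.2) + (7)²(0.2) = 19.6
Var(Z) = E[Z²] − (E[Z])² = 19.6 − (3.6)² = 6.64
sd(Z) = √6.64 ≈ 2.577

2.577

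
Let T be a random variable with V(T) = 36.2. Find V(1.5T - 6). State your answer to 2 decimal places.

81.45

V(1.5T - 6) = (1.5)²·V(T) = 2.25·36.2 = 81.45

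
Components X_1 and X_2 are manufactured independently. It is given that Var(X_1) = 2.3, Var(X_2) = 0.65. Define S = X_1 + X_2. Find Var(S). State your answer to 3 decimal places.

By independence, Var(S) = (1)²Var(X_1) + (1)²Var(X_2)
= (1)²·2.3 + (1)²·0.65 = 2.95

2.950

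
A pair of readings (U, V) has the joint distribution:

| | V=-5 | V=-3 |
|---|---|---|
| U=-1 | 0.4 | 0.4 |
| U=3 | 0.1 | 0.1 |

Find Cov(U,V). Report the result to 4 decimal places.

0.0000

E[U] = -0.2,  E[V] = -4
E[UV] = 0.8
Cov(U,V) = E[UV] − E[U]E[V] = 0.8 − (-0.2)(-4) = 0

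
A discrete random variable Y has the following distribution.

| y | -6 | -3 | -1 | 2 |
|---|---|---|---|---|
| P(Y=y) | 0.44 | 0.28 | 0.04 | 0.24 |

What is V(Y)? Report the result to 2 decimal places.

10.12

E[Y] = (-6)(0.44) + (-3)(0.28) + (-1)(0.04) + (2)(0.24) = -3.04
E[Y²] = (-6)²(0.44) + (-3)²(0.28) + (-1)²(0.04) + (2)²(0.24) = 19.36
V(Y) = E[Y²] − (E[Y])² = 19.36 − (-3.04)² = 10.1184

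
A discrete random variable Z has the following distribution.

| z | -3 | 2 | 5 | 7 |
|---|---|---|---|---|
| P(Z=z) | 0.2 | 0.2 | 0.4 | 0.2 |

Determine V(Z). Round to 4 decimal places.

E[Z] = (-3)(0.2) + (2)(0.2) + (5)(0.4) + (7)(0.2) = 3.2
E[Z²] = (-3)²(0.2) + (2)²(0.2) + (5)²(0.4) + (7)²(0.2) = 22.4
V(Z) = E[Z²] − (E[Z])² = 22.4 − (3.2)² = 12.16

12.1600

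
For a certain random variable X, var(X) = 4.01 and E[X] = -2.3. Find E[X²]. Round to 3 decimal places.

E[X²] = var(X) + (E[X])² = 4.01 + (-2.3)² = 9.3

9.300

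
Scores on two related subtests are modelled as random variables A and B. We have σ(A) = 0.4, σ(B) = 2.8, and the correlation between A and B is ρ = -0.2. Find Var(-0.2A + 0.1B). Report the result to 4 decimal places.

0.0938

Var(A) = (0.4)² = 0.16;  Var(B) = (2.8)² = 7.84
cov(A,B) = ρ·σ(A)·σ(B) = -0.2·0.4·2.8 = -0.224
Var(-0.2A + 0.1B) = (-0.2)²·Var(A) + (0.1)²·Var(B) + 2·(-0.2)·(0.1)·cov(A,B)
= 0.04·0.16 + 0.01·7.84 + -0.04·-0.224 = 0.09376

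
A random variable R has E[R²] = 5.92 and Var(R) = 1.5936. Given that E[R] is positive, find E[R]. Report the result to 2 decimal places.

(E[R])² = E[R²] − Var(R) = 5.92 − 1.5936 = 4.3264
E[R] = √4.3264 = 2.08

2.08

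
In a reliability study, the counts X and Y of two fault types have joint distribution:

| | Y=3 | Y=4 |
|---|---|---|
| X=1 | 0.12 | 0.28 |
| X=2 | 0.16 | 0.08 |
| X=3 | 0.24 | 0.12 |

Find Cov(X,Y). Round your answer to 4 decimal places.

-0.1408

E[X] = 1.96,  E[Y] = 3.48
E[XY] = 6.68
Cov(X,Y) = E[XY] − E[X]E[Y] = 6.68 − (1.96)(3.48) = -0.1408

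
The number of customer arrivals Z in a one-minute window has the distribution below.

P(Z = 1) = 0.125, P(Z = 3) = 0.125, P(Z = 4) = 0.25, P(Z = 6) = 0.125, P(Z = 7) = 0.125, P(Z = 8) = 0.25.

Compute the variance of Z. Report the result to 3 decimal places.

E[Z] = (1)(0.125) + (3)(0.125) + (4)(0.25) + (6)(0.125) + (7)(0.125) + (8)(0.25) = 5.125
E[Z²] = (1)²(0.125) + (3)²(0.125) + (4)²(0.25) + (6)²(0.125) + (7)²(0.125) + (8)²(0.25) = 31.875
var(Z) = E[Z²] − (E[Z])² = 31.875 − (5.125)² = 5.609375

5.609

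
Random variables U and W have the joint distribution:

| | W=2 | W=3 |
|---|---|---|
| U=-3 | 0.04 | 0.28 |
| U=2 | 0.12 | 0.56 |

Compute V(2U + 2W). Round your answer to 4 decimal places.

E[U] = 0.4,  E[W] = 2.84,  E[UW] = 1.08
V(U) = 5.6 − (0.4)² = 5.44;  V(W) = 8.2 − (2.84)² = 0.1344
Cov(U,W) = 1.08 − (0.4)(2.84) = -0.056
V(2U + 2W) = (2)²·5.44 + (2)²·0.1344 + 2·(2)·(2)·-0.056 = 21.8496

21.8496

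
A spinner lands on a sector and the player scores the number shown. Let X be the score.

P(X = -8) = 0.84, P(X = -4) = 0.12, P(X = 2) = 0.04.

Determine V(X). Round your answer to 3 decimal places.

E[X] = (-8)(0.84) + (-4)(0.12) + (2)(0.04) = -7.12
E[X²] = (-8)²(0.84) + (-4)²(0.12) + (2)²(0.04) = 55.84
V(X) = E[X²] − (E[X])² = 55.84 − (-7.12)² = 5.1456

5.146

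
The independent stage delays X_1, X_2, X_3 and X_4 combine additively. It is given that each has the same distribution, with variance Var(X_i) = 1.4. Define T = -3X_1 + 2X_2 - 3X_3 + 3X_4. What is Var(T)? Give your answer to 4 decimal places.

By independence, Var(T) = (-3)²Var(X_1) + (2)²Var(X_2) + (-3)²Var(X_3) + (3)²Var(X_4)
= (-3)²·1.4 + (2)²·1.4 + (-3)²·1.4 + (3)²·1.4 = 43.4

43.4000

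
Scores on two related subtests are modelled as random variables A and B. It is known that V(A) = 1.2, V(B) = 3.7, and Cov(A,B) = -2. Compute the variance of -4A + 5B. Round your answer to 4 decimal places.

191.7000

V(-4A + 5B) = (-4)²·V(A) + (5)²·V(B) + 2·(-4)·(5)·Cov(A,B)
= 16·1.2 + 25·3.7 + -40·-2 = 191.7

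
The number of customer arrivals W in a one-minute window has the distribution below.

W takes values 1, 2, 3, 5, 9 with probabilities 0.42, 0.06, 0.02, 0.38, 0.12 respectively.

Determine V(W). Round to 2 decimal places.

E[W] = (1)(0.42) + (2)(0.06) + (3)(0.02) + (5)(0.38) + (9)(0.12) = 3.58
E[W²] = (1)²(0.42) + (2)²(0.06) + (3)²(0.02) + (5)²(0.38) + (9)²(0.12) = 20.06
V(W) = E[W²] − (E[W])² = 20.06 − (3.58)² = 7.2436

7.24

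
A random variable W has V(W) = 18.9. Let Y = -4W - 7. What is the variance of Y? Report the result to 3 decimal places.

V(-4W - 7) = (-4)²·V(W) = 16·18.9 = 302.4

302.400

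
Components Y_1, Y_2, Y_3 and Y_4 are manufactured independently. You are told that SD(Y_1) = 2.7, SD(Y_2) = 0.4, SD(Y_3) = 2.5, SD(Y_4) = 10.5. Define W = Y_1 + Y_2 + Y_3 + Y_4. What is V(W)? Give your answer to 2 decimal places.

123.95

V(Y_1) = 7.29, V(Y_2) = 0.16, V(Y_3) = 6.25, V(Y_4) = 110.25
By independence, V(W) = (1)²V(Y_1) + (1)²V(Y_2) + (1)²V(Y_3) + (1)²V(Y_4)
= (1)²·7.29 + (1)²·0.16 + (1)²·6.25 + (1)²·110.25 = 123.95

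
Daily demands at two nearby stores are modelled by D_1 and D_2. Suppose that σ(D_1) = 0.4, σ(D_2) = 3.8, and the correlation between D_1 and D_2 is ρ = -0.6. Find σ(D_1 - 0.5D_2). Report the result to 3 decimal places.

2.164

var(D_1) = (0.4)² = 0.16;  var(D_2) = (3.8)² = 14.44
Cov(D_1,D_2) = ρ·σ(D_1)·σ(D_2) = -0.6·0.4·3.8 = -0.912
var(D_1 - 0.5D_2) = (1)²·var(D_1) + (-0.5)²·var(D_2) + 2·(1)·(-0.5)·Cov(D_1,D_2)
= 1·0.16 + 0.25·14.44 + -1·-0.912 = 4.682
σ(D_1 - 0.5D_2) = √4.682 ≈ 2.164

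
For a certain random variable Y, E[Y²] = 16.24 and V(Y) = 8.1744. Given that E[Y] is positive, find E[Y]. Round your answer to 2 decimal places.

2.84

(E[Y])² = E[Y²] − V(Y) = 16.24 − 8.1744 = 8.0656
E[Y] = √8.0656 = 2.84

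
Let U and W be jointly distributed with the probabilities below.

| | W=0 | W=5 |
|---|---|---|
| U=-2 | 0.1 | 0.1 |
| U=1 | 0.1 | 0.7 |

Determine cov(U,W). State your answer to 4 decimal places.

E[U] = 0.4,  E[W] = 4
E[UW] = 2.5
cov(U,W) = E[UW] − E[U]E[W] = 2.5 − (0.4)(4) = 0.9

0.9000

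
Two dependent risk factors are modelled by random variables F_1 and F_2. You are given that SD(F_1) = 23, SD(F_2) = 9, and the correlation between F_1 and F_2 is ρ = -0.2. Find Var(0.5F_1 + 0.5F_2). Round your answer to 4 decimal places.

Var(F_1) = (23)² = 529;  Var(F_2) = (9)² = 81
Cov(F_1,F_2) = ρ·SD(F_1)·SD(F_2) = -0.2·23·9 = -41.4
Var(0.5F_1 + 0.5F_2) = (0.5)²·Var(F_1) + (0.5)²·Var(F_2) + 2·(0.5)·(0.5)·Cov(F_1,F_2)
= 0.25·529 + 0.25·81 + 0.5·-41.4 = 131.8

131.8000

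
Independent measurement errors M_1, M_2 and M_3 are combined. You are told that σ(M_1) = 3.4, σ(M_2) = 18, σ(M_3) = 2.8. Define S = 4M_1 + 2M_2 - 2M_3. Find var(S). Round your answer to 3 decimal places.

var(M_1) = 11.56, var(M_2) = 324, var(M_3) = 7.84
By independence, var(S) = (4)²var(M_1) + (2)²var(M_2) + (-2)²var(M_3)
= (4)²·11.56 + (2)²·324 + (-2)²·7.84 = 1512.32

1512.320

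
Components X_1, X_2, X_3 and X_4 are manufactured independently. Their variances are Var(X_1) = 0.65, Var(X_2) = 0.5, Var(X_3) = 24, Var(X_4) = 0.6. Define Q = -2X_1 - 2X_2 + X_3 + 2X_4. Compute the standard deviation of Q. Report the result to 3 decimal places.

By independence, Var(Q) = (-2)²Var(X_1) + (-2)²Var(X_2) + (1)²Var(X_3) + (2)²Var(X_4)
= (-2)²·0.65 + (-2)²·0.5 + (1)²·24 + (2)²·0.6 = 31
sd(Q) = √31 ≈ 5.568

5.568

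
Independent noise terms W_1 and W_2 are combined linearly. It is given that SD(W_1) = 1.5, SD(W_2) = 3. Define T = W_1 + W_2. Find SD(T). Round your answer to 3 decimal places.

V(W_1) = 2.25, V(W_2) = 9
By independence, V(T) = (1)²V(W_1) + (1)²V(W_2)
= (1)²·2.25 + (1)²·9 = 11.25
SD(T) = √11.25 ≈ 3.354

3.354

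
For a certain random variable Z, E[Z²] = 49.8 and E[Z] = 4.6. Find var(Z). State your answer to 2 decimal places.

var(Z) = 49.8 − (4.6)² = 28.64

28.64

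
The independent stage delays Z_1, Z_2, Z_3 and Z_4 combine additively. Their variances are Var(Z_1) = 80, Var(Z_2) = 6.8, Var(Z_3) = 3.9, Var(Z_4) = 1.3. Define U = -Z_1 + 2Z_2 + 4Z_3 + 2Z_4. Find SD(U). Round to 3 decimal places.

By independence, Var(U) = (-1)²Var(Z_1) + (2)²Var(Z_2) + (4)²Var(Z_3) + (2)²Var(Z_4)
= (-1)²·80 + (2)²·6.8 + (4)²·3.9 + (2)²·1.3 = 174.8
SD(U) = √174.8 ≈ 13.221

13.221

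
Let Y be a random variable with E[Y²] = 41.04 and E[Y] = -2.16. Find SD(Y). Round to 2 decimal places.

6.03

V(Y) = 41.04 − (-2.16)² = 36.3744
SD(Y) = √36.3744 ≈ 6.03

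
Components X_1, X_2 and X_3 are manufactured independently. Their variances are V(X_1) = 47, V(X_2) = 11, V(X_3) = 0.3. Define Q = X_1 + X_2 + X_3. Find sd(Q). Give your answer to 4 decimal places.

By independence, V(Q) = (1)²V(X_1) + (1)²V(X_2) + (1)²V(X_3)
= (1)²·47 + (1)²·11 + (1)²·0.3 = 58.3
sd(Q) = √58.3 ≈ 7.6354

7.6354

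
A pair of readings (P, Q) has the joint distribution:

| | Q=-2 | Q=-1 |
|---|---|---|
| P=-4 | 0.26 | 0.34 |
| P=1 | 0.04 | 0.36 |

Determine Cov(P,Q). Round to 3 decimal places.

0.400

E[P] = -2,  E[Q] = -1.3
E[PQ] = 3
Cov(P,Q) = E[PQ] − E[P]E[Q] = 3 − (-2)(-1.3) = 0.4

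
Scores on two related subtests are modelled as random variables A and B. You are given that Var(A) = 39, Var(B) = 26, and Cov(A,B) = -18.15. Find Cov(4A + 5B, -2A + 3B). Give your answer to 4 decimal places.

Cov(4A + 5B, -2A + 3B) = (4)(-2)Var(A) + (5)(3)Var(B) + [(4)(3) + (5)(-2)]Cov(A,B)
= -8·39 + 15·26 + 2·-18.15 = 41.7

41.7000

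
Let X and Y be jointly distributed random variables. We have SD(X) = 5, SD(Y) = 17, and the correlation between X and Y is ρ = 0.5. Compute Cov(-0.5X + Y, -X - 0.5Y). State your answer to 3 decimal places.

Var(X) = (5)² = 25;  Var(Y) = (17)² = 289
Cov(X,Y) = ρ·SD(X)·SD(Y) = 0.5·5·17 = 42.5
Cov(-0.5X + Y, -X - 0.5Y) = (-0.5)(-1)Var(X) + (1)(-0.5)Var(Y) + [(-0.5)(-0.5) + (1)(-1)]Cov(X,Y)
= 0.5·25 + -0.5·289 + -0.75·42.5 = -163.875

-163.875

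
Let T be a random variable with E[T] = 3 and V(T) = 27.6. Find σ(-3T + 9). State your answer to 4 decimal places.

V(-3T + 9) = (-3)²·27.6 = 248.4
σ(-3T + 9) = √248.4 ≈ 15.7607

15.7607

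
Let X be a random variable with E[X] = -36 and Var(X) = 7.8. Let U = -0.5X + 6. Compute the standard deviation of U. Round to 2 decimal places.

1.40

Var(-0.5X + 6) = (-0.5)²·7.8 = 1.95
SD(U) = √1.95 ≈ 1.40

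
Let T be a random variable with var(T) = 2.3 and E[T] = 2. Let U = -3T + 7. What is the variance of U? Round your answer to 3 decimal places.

var(-3T + 7) = (-3)²·var(T) = 9·2.3 = 20.7

20.700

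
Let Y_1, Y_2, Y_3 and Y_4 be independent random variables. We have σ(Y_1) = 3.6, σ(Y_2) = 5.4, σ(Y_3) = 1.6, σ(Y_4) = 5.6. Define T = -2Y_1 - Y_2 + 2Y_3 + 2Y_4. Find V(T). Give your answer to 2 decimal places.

216.68

V(Y_1) = 12.96, V(Y_2) = 29.16, V(Y_3) = 2.56, V(Y_4) = 31.36
By independence, V(T) = (-2)²V(Y_1) + (-1)²V(Y_2) + (2)²V(Y_3) + (2)²V(Y_4)
= (-2)²·12.96 + (-1)²·29.16 + (2)²·2.56 + (2)²·31.36 = 216.68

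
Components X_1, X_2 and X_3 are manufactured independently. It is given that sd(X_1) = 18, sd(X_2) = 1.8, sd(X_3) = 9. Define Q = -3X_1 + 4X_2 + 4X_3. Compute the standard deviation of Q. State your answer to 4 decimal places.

V(X_1) = 324, V(X_2) = 3.24, V(X_3) = 81
By independence, V(Q) = (-3)²V(X_1) + (4)²V(X_2) + (4)²V(X_3)
= (-3)²·324 + (4)²·3.24 + (4)²·81 = 4263.84
sd(Q) = √4263.84 ≈ 65.2981

65.2981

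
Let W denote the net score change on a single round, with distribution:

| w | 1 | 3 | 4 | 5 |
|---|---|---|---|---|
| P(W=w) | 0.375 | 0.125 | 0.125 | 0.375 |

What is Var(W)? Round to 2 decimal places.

3.11

E[W] = (1)(0.375) + (3)(0.125) + (4)(0.125) + (5)(0.375) = 3.125
E[W²] = (1)²(0.375) + (3)²(0.125) + (4)²(0.125) + (5)²(0.375) = 12.875
Var(W) = E[W²] − (E[W])² = 12.875 − (3.125)² = 3.109375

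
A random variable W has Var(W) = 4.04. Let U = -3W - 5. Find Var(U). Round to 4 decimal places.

Var(-3W - 5) = (-3)²·Var(W) = 9·4.04 = 36.36

36.3600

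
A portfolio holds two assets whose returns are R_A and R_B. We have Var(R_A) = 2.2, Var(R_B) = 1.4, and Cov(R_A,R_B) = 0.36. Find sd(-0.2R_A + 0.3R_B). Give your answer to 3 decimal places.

Var(-0.2R_A + 0.3R_B) = (-0.2)²·Var(R_A) + (0.3)²·Var(R_B) + 2·(-0.2)·(0.3)·Cov(R_A,R_B)
= 0.04·2.2 + 0.09·1.4 + -0.12·0.36 = 0.1708
sd(-0.2R_A + 0.3R_B) = √0.1708 ≈ 0.413

0.413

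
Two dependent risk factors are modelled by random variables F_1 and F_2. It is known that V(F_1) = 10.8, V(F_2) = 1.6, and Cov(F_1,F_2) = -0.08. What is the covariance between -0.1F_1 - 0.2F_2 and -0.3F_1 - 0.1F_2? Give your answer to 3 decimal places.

Cov(-0.1F_1 - 0.2F_2, -0.3F_1 - 0.1F_2) = (-0.1)(-0.3)V(F_1) + (-0.2)(-0.1)V(F_2) + [(-0.1)(-0.1) + (-0.2)(-0.3)]Cov(F_1,F_2)
= 0.03·10.8 + 0.02·1.6 + 0.07·-0.08 = 0.3504

0.350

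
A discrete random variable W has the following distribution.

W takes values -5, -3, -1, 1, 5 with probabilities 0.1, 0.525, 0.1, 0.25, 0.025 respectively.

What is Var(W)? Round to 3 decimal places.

4.960

E[W] = (-5)(0.1) + (-3)(0.525) + (-1)(0.1) + (1)(0.25) + (5)(0.025) = -1.8
E[W²] = (-5)²(0.1) + (-3)²(0.525) + (-1)²(0.1) + (1)²(0.25) + (5)²(0.025) = 8.2
Var(W) = E[W²] − (E[W])² = 8.2 − (-1.8)² = 4.96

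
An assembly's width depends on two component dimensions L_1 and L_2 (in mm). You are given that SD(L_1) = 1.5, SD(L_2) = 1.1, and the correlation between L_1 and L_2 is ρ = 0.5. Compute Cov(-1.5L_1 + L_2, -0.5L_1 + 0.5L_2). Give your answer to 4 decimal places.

Var(L_1) = (1.5)² = 2.25;  Var(L_2) = (1.1)² = 1.21
Cov(L_1,L_2) = ρ·SD(L_1)·SD(L_2) = 0.5·1.5·1.1 = 0.825
Cov(-1.5L_1 + L_2, -0.5L_1 + 0.5L_2) = (-1.5)(-0.5)Var(L_1) + (1)(0.5)Var(L_2) + [(-1.5)(0.5) + (1)(-0.5)]Cov(L_1,L_2)
= 0.75·2.25 + 0.5·1.21 + -1.25·0.825 = 1.26125

1.2613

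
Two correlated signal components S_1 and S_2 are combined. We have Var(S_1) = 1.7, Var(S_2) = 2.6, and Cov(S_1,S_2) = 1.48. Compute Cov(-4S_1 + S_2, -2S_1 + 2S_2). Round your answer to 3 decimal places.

4.000

Cov(-4S_1 + S_2, -2S_1 + 2S_2) = (-4)(-2)Var(S_1) + (1)(2)Var(S_2) + [(-4)(2) + (1)(-2)]Cov(S_1,S_2)
= 8·1.7 + 2·2.6 + -10·1.48 = 4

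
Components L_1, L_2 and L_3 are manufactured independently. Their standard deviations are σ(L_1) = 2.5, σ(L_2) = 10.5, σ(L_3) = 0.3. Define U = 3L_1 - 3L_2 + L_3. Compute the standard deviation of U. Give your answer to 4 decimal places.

32.3819

Var(L_1) = 6.25, Var(L_2) = 110.25, Var(L_3) = 0.09
By independence, Var(U) = (3)²Var(L_1) + (-3)²Var(L_2) + (1)²Var(L_3)
= (3)²·6.25 + (-3)²·110.25 + (1)²·0.09 = 1048.59
σ(U) = √1048.59 ≈ 32.3819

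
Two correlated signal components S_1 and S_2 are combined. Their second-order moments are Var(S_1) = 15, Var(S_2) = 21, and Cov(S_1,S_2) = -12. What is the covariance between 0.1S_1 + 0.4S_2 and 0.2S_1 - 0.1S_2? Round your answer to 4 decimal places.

-1.3800

Cov(0.1S_1 + 0.4S_2, 0.2S_1 - 0.1S_2) = (0.1)(0.2)Var(S_1) + (0.4)(-0.1)Var(S_2) + [(0.1)(-0.1) + (0.4)(0.2)]Cov(S_1,S_2)
= 0.02·15 + -0.04·21 + 0.07·-12 = -1.38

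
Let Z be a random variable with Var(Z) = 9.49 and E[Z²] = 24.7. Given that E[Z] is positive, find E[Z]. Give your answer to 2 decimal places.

(E[Z])² = E[Z²] − Var(Z) = 24.7 − 9.49 = 15.21
E[Z] = √15.21 = 3.9

3.90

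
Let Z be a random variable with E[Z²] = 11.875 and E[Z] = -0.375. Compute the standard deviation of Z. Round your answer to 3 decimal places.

3.426

var(Z) = 11.875 − (-0.375)² = 11.734375
sd(Z) = √11.734375 ≈ 3.426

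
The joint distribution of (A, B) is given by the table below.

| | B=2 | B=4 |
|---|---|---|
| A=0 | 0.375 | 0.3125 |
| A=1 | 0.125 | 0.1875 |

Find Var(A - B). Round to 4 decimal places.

1.0898

E[A] = 0.3125,  E[B] = 3,  E[AB] = 1
Var(A) = 0.3125 − (0.3125)² = 0.21484375;  Var(B) = 10 − (3)² = 1
Cov(A,B) = 1 − (0.3125)(3) = 0.0625
Var(A - B) = (1)²·0.21484375 + (-1)²·1 + 2·(1)·(-1)·0.0625 = 1.08984375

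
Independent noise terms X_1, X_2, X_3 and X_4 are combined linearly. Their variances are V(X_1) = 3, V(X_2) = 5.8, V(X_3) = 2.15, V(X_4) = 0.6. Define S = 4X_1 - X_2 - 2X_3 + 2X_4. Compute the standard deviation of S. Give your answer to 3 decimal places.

8.050

By independence, V(S) = (4)²V(X_1) + (-1)²V(X_2) + (-2)²V(X_3) + (2)²V(X_4)
= (4)²·3 + (-1)²·5.8 + (-2)²·2.15 + (2)²·0.6 = 64.8
sd(S) = √64.8 ≈ 8.050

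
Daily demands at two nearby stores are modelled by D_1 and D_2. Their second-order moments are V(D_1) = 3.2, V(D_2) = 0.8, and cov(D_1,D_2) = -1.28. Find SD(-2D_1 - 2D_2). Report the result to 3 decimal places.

2.400

V(-2D_1 - 2D_2) = (-2)²·V(D_1) + (-2)²·V(D_2) + 2·(-2)·(-2)·cov(D_1,D_2)
= 4·3.2 + 4·0.8 + 8·-1.28 = 5.76
SD(-2D_1 - 2D_2) = √5.76 ≈ 2.400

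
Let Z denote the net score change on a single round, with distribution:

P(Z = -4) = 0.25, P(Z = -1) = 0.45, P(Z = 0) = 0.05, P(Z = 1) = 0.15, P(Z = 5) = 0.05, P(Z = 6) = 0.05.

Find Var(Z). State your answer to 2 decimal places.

E[Z] = (-4)(0.25) + (-1)(0.45) + (0)(0.05) + (1)(0.15) + (5)(0.05) + (6)(0.05) = -0.75
E[Z²] = (-4)²(0.25) + (-1)²(0.45) + (0)²(0.05) + (1)²(0.15) + (5)²(0.05) + (6)²(0.05) = 7.65
Var(Z) = E[Z²] − (E[Z])² = 7.65 − (-0.75)² = 7.0875

7.09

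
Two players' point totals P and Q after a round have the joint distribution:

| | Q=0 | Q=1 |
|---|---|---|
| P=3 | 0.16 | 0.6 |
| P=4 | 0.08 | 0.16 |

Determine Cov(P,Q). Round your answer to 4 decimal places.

-0.0224

E[P] = 3.24,  E[Q] = 0.76
E[PQ] = 2.44
Cov(P,Q) = E[PQ] − E[P]E[Q] = 2.44 − (3.24)(0.76) = -0.0224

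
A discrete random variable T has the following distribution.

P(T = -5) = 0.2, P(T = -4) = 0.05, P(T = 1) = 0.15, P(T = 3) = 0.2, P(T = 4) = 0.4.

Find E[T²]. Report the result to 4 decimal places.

14.1500

E[T²] = (-5)²(0.2) + (-4)²(0.05) + (1)²(0.15) + (3)²(0.2) + (4)²(0.4) = 14.15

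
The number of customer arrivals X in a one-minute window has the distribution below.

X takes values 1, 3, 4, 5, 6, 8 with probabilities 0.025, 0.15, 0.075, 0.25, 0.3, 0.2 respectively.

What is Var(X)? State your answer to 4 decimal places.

2.9944

E[X] = (1)(0.025) + (3)(0.15) + (4)(0.075) + (5)(0.25) + (6)(0.3) + (8)(0.2) = 5.425
E[X²] = (1)²(0.025) + (3)²(0.15) + (4)²(0.075) + (5)²(0.25) + (6)²(0.3) + (8)²(0.2) = 32.425
Var(X) = E[X²] − (E[X])² = 32.425 − (5.425)² = 2.994375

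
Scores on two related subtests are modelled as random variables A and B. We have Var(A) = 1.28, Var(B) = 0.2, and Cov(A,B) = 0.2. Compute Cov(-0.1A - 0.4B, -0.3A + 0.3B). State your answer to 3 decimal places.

0.032

Cov(-0.1A - 0.4B, -0.3A + 0.3B) = (-0.1)(-0.3)Var(A) + (-0.4)(0.3)Var(B) + [(-0.1)(0.3) + (-0.4)(-0.3)]Cov(A,B)
= 0.03·1.28 + -0.12·0.2 + 0.09·0.2 = 0.0324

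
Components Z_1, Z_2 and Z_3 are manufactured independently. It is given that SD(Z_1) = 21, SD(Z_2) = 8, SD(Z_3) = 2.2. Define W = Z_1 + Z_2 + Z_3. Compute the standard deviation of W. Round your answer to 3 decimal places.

Var(Z_1) = 441, Var(Z_2) = 64, Var(Z_3) = 4.84
By independence, Var(W) = (1)²Var(Z_1) + (1)²Var(Z_2) + (1)²Var(Z_3)
= (1)²·441 + (1)²·64 + (1)²·4.84 = 509.84
SD(W) = √509.84 ≈ 22.580

22.580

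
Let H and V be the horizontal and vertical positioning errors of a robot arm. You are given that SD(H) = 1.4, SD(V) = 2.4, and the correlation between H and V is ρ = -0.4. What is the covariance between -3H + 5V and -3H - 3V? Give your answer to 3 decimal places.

Var(H) = (1.4)² = 1.96;  Var(V) = (2.4)² = 5.76
Cov(H,V) = ρ·SD(H)·SD(V) = -0.4·1.4·2.4 = -1.344
Cov(-3H + 5V, -3H - 3V) = (-3)(-3)Var(H) + (5)(-3)Var(V) + [(-3)(-3) + (5)(-3)]Cov(H,V)
= 9·1.96 + -15·5.76 + -6·-1.344 = -60.696

-60.696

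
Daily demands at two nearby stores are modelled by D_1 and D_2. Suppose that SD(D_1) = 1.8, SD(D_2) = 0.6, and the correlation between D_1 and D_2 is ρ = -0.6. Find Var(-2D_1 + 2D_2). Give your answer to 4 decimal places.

19.5840

Var(D_1) = (1.8)² = 3.24;  Var(D_2) = (0.6)² = 0.36
cov(D_1,D_2) = ρ·SD(D_1)·SD(D_2) = -0.6·1.8·0.6 = -0.648
Var(-2D_1 + 2D_2) = (-2)²·Var(D_1) + (2)²·Var(D_2) + 2·(-2)·(2)·cov(D_1,D_2)
= 4·3.24 + 4·0.36 + -8·-0.648 = 19.584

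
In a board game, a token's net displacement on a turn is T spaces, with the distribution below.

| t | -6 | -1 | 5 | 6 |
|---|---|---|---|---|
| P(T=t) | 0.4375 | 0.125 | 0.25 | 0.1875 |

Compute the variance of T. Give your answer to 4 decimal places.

28.7344

E[T] = (-6)(0.4375) + (-1)(0.125) + (5)(0.25) + (6)(0.1875) = -0.375
E[T²] = (-6)²(0.4375) + (-1)²(0.125) + (5)²(0.25) + (6)²(0.1875) = 28.875
Var(T) = E[T²] − (E[T])² = 28.875 − (-0.375)² = 28.734375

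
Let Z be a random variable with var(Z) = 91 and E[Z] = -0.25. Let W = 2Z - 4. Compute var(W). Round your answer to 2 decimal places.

364.00

var(2Z - 4) = (2)²·var(Z) = 4·91 = 364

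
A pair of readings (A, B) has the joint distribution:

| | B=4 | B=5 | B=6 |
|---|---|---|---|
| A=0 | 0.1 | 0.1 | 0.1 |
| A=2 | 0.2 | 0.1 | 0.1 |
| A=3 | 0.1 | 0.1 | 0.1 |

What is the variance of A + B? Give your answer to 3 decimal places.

2.040

E[A] = 1.7,  E[B] = 4.9,  E[AB] = 8.3
Var(A) = 4.3 − (1.7)² = 1.41;  Var(B) = 24.7 − (4.9)² = 0.69
cov(A,B) = 8.3 − (1.7)(4.9) = -0.03
Var(A + B) = (1)²·1.41 + (1)²·0.69 + 2·(1)·(1)·-0.03 = 2.04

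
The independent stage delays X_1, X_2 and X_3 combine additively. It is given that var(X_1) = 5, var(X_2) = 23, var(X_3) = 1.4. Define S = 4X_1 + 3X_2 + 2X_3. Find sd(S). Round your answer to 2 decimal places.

By independence, var(S) = (4)²var(X_1) + (3)²var(X_2) + (2)²var(X_3)
= (4)²·5 + (3)²·23 + (2)²·1.4 = 292.6
sd(S) = √292.6 ≈ 17.11

17.11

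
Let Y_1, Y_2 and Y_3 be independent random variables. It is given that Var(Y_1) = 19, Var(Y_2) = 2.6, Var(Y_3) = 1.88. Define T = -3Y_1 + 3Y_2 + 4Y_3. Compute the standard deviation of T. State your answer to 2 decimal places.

By independence, Var(T) = (-3)²Var(Y_1) + (3)²Var(Y_2) + (4)²Var(Y_3)
= (-3)²·19 + (3)²·2.6 + (4)²·1.88 = 224.48
sd(T) = √224.48 ≈ 14.98

14.98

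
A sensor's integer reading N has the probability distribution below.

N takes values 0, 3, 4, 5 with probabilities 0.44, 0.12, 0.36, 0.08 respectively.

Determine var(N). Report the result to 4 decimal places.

4.0000

E[N] = (0)(0.44) + (3)(0.12) + (4)(0.36) + (5)(0.08) = 2.2
E[N²] = (0)²(0.44) + (3)²(0.12) + (4)²(0.36) + (5)²(0.08) = 8.84
var(N) = E[N²] − (E[N])² = 8.84 − (2.2)² = 4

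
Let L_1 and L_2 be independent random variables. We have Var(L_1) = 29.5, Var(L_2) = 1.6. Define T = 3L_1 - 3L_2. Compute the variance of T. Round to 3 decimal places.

By independence, Var(T) = (3)²Var(L_1) + (-3)²Var(L_2)
= (3)²·29.5 + (-3)²·1.6 = 279.9

279.900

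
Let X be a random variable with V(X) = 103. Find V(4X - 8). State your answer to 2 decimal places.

V(4X - 8) = (4)²·V(X) = 16·103 = 1648

1648.00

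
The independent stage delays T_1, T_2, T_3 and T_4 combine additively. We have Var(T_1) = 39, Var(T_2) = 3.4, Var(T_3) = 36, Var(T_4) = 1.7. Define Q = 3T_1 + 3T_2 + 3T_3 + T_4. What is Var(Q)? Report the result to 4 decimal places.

By independence, Var(Q) = (3)²Var(T_1) + (3)²Var(T_2) + (3)²Var(T_3) + (1)²Var(T_4)
= (3)²·39 + (3)²·3.4 + (3)²·36 + (1)²·1.7 = 707.3

707.3000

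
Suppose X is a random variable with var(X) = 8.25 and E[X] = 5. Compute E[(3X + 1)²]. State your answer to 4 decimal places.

E[3X + 1] = 3·5 + 1 = 16
var(3X + 1) = (3)²·8.25 = 74.25
E[(3X + 1)²] = var((3X + 1)) + (E[(3X + 1)])² = 74.25 + (16)² = 330.25

330.2500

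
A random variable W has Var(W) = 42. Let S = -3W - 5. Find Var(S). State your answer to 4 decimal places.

Var(-3W - 5) = (-3)²·Var(W) = 9·42 = 378

378.0000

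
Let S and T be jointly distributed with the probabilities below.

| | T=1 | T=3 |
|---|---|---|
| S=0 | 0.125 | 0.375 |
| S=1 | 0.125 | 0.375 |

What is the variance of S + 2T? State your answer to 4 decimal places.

E[S] = 0.5,  E[T] = 2.5,  E[ST] = 1.25
Var(S) = 0.5 − (0.5)² = 0.25;  Var(T) = 7 − (2.5)² = 0.75
cov(S,T) = 1.25 − (0.5)(2.5) = 0
Var(S + 2T) = (1)²·0.25 + (2)²·0.75 + 2·(1)·(2)·0 = 3.25

3.2500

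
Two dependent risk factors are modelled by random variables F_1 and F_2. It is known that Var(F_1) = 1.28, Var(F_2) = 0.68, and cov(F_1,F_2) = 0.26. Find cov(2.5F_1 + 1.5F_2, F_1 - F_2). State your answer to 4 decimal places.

cov(2.5F_1 + 1.5F_2, F_1 - F_2) = (2.5)(1)Var(F_1) + (1.5)(-1)Var(F_2) + [(2.5)(-1) + (1.5)(1)]cov(F_1,F_2)
= 2.5·1.28 + -1.5·0.68 + -1·0.26 = 1.92

1.9200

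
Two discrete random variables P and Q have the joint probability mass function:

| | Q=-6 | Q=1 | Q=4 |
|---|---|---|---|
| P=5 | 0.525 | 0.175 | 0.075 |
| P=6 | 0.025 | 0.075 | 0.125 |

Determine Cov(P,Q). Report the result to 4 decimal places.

E[P] = 5.225,  E[Q] = -2.25
E[PQ] = -10.825
Cov(P,Q) = E[PQ] − E[P]E[Q] = -10.825 − (5.225)(-2.25) = 0.93125

0.9313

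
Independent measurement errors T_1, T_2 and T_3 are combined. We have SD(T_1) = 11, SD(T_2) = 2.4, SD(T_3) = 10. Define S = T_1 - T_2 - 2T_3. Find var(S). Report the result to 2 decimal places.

526.76

var(T_1) = 121, var(T_2) = 5.76, var(T_3) = 100
By independence, var(S) = (1)²var(T_1) + (-1)²var(T_2) + (-2)²var(T_3)
= (1)²·121 + (-1)²·5.76 + (-2)²·100 = 526.76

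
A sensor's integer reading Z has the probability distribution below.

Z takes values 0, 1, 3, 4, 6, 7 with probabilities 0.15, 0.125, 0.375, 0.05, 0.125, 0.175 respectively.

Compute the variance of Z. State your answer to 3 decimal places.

E[Z] = (0)(0.15) + (1)(0.125) + (3)(0.375) + (4)(0.05) + (6)(0.125) + (7)(0.175) = 3.425
E[Z²] = (0)²(0.15) + (1)²(0.125) + (3)²(0.375) + (4)²(0.05) + (6)²(0.125) + (7)²(0.175) = 17.375
Var(Z) = E[Z²] − (E[Z])² = 17.375 − (3.425)² = 5.644375

5.644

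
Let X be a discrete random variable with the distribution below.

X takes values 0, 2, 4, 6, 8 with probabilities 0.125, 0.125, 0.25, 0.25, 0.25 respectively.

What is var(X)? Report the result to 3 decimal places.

6.938

E[X] = (0)(0.125) + (2)(0.125) + (4)(0.25) + (6)(0.25) + (8)(0.25) = 4.75
E[X²] = (0)²(0.125) + (2)²(0.125) + (4)²(0.25) + (6)²(0.25) + (8)²(0.25) = 29.5
var(X) = E[X²] − (E[X])² = 29.5 − (4.75)² = 6.9375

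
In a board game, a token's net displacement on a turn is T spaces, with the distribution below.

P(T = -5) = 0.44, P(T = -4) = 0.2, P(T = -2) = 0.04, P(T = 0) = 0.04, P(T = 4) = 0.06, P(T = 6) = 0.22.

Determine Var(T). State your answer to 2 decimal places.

20.93

E[T] = (-5)(0.44) + (-4)(0.2) + (-2)(0.04) + (0)(0.04) + (4)(0.06) + (6)(0.22) = -1.52
E[T²] = (-5)²(0.44) + (-4)²(0.2) + (-2)²(0.04) + (0)²(0.04) + (4)²(0.06) + (6)²(0.22) = 23.24
Var(T) = E[T²] − (E[T])² = 23.24 − (-1.52)² = 20.9296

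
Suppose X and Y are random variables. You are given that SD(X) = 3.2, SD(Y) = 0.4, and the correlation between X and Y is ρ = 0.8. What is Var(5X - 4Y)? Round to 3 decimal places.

217.600

Var(X) = (3.2)² = 10.24;  Var(Y) = (0.4)² = 0.16
Cov(X,Y) = ρ·SD(X)·SD(Y) = 0.8·3.2·0.4 = 1.024
Var(5X - 4Y) = (5)²·Var(X) + (-4)²·Var(Y) + 2·(5)·(-4)·Cov(X,Y)
= 25·10.24 + 16·0.16 + -40·1.024 = 217.6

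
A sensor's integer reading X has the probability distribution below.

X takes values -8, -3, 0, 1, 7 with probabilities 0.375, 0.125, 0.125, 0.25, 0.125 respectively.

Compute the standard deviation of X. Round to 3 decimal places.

E[X] = (-8)(0.375) + (-3)(0.125) + (0)(0.125) + (1)(0.25) + (7)(0.125) = -2.25
E[X²] = (-8)²(0.375) + (-3)²(0.125) + (0)²(0.125) + (1)²(0.25) + (7)²(0.125) = 31.5
Var(X) = E[X²] − (E[X])² = 31.5 − (-2.25)² = 26.4375
sd(X) = √26.4375 ≈ 5.142

5.142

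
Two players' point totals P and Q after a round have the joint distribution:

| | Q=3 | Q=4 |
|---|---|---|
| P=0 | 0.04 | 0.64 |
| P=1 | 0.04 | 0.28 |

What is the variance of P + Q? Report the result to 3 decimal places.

0.262

E[P] = 0.32,  E[Q] = 3.92,  E[PQ] = 1.24
var(P) = 0.32 − (0.32)² = 0.2176;  var(Q) = 15.44 − (3.92)² = 0.0736
Cov(P,Q) = 1.24 − (0.32)(3.92) = -0.0144
var(P + Q) = (1)²·0.2176 + (1)²·0.0736 + 2·(1)·(1)·-0.0144 = 0.2624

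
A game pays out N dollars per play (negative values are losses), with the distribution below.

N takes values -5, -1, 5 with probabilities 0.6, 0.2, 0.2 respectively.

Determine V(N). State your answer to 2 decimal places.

E[N] = (-5)(0.6) + (-1)(0.2) + (5)(0.2) = -2.2
E[N²] = (-5)²(0.6) + (-1)²(0.2) + (5)²(0.2) = 20.2
V(N) = E[N²] − (E[N])² = 20.2 − (-2.2)² = 15.36

15.36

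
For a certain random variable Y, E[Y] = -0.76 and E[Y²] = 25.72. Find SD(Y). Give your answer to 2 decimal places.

var(Y) = 25.72 − (-0.76)² = 25.1424
SD(Y) = √25.1424 ≈ 5.01

5.01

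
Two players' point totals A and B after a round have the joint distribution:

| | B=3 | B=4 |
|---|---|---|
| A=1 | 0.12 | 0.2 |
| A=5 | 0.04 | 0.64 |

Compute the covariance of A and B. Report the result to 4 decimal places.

0.2752

E[A] = 3.72,  E[B] = 3.84
E[AB] = 14.56
Cov(A,B) = E[AB] − E[A]E[B] = 14.56 − (3.72)(3.84) = 0.2752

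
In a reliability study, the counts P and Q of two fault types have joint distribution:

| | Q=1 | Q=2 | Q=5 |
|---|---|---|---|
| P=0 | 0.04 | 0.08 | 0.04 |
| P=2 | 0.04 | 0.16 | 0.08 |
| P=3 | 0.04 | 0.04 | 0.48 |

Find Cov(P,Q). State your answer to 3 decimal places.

E[P] = 2.24,  E[Q] = 3.68
E[PQ] = 9.08
Cov(P,Q) = E[PQ] − E[P]E[Q] = 9.08 − (2.24)(3.68) = 0.8368

0.837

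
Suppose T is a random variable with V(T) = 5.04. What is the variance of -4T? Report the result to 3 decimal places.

V(-4T) = (-4)²·V(T) = 16·5.04 = 80.64

80.640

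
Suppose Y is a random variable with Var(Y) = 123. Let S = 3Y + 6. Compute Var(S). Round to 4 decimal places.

Var(3Y + 6) = (3)²·Var(Y) = 9·123 = 1107

1107.0000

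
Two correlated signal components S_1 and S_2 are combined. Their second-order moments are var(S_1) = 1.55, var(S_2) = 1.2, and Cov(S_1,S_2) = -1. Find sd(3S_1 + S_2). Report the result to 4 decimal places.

var(3S_1 + S_2) = (3)²·var(S_1) + (1)²·var(S_2) + 2·(3)·(1)·Cov(S_1,S_2)
= 9·1.55 + 1·1.2 + 6·-1 = 9.15
sd(3S_1 + S_2) = √9.15 ≈ 3.0249

3.0249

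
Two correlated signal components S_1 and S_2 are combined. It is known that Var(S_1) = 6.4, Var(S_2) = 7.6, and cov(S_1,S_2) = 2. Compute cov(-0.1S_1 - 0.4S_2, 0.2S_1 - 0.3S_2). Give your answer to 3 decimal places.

cov(-0.1S_1 - 0.4S_2, 0.2S_1 - 0.3S_2) = (-0.1)(0.2)Var(S_1) + (-0.4)(-0.3)Var(S_2) + [(-0.1)(-0.3) + (-0.4)(0.2)]cov(S_1,S_2)
= -0.02·6.4 + 0.12·7.6 + -0.05·2 = 0.684

0.684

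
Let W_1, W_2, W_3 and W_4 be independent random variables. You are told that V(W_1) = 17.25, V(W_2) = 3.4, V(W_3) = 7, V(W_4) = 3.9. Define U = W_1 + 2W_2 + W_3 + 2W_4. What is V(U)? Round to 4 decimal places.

53.4500

By independence, V(U) = (1)²V(W_1) + (2)²V(W_2) + (1)²V(W_3) + (2)²V(W_4)
= (1)²·17.25 + (2)²·3.4 + (1)²·7 + (2)²·3.9 = 53.45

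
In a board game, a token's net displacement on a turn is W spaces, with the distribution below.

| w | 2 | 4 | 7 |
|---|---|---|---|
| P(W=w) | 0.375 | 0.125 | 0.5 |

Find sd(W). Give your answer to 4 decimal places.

2.3318

E[W] = (2)(0.375) + (4)(0.125) + (7)(0.5) = 4.75
E[W²] = (2)²(0.375) + (4)²(0.125) + (7)²(0.5) = 28
var(W) = E[W²] − (E[W])² = 28 − (4.75)² = 5.4375
sd(W) = √5.4375 ≈ 2.3318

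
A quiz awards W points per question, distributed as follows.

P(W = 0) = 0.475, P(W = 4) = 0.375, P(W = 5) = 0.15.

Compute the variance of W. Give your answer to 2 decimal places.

4.69

E[W] = (0)(0.475) + (4)(0.375) + (5)(0.15) = 2.25
E[W²] = (0)²(0.475) + (4)²(0.375) + (5)²(0.15) = 9.75
var(W) = E[W²] − (E[W])² = 9.75 − (2.25)² = 4.6875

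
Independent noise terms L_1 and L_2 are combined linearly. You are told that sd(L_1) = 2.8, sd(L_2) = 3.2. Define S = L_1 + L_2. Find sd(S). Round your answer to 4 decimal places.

4.2521

Var(L_1) = 7.84, Var(L_2) = 10.24
By independence, Var(S) = (1)²Var(L_1) + (1)²Var(L_2)
= (1)²·7.84 + (1)²·10.24 = 18.08
sd(S) = √18.08 ≈ 4.2521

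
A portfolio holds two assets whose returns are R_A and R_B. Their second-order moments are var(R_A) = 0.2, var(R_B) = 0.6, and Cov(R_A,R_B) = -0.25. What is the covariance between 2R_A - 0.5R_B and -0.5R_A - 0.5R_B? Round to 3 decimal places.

Cov(2R_A - 0.5R_B, -0.5R_A - 0.5R_B) = (2)(-0.5)var(R_A) + (-0.5)(-0.5)var(R_B) + [(2)(-0.5) + (-0.5)(-0.5)]Cov(R_A,R_B)
= -1·0.2 + 0.25·0.6 + -0.75·-0.25 = 0.1375

0.138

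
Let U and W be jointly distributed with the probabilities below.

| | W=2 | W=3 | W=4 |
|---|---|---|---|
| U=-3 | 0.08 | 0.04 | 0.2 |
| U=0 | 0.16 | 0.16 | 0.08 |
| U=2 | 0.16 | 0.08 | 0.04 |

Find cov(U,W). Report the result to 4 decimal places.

-0.6320

E[U] = -0.4,  E[W] = 2.92
E[UW] = -1.8
cov(U,W) = E[UW] − E[U]E[W] = -1.8 − (-0.4)(2.92) = -0.632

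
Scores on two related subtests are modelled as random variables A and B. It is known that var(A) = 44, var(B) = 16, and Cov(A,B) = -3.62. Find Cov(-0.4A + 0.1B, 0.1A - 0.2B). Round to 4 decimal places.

-2.4058

Cov(-0.4A + 0.1B, 0.1A - 0.2B) = (-0.4)(0.1)var(A) + (0.1)(-0.2)var(B) + [(-0.4)(-0.2) + (0.1)(0.1)]Cov(A,B)
= -0.04·44 + -0.02·16 + 0.09·-3.62 = -2.4058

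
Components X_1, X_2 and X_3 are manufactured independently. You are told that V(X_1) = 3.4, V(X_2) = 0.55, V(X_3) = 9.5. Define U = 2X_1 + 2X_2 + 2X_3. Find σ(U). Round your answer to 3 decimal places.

By independence, V(U) = (2)²V(X_1) + (2)²V(X_2) + (2)²V(X_3)
= (2)²·3.4 + (2)²·0.55 + (2)²·9.5 = 53.8
σ(U) = √53.8 ≈ 7.335

7.335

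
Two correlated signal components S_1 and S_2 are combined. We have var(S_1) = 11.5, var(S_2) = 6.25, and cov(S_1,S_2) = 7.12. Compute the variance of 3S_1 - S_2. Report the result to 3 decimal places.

var(3S_1 - S_2) = (3)²·var(S_1) + (-1)²·var(S_2) + 2·(3)·(-1)·cov(S_1,S_2)
= 9·11.5 + 1·6.25 + -6·7.12 = 67.03

67.030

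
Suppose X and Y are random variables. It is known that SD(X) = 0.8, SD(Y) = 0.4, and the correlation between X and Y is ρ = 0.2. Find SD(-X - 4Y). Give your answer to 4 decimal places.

V(X) = (0.8)² = 0.64;  V(Y) = (0.4)² = 0.16
Cov(X,Y) = ρ·SD(X)·SD(Y) = 0.2·0.8·0.4 = 0.064
V(-X - 4Y) = (-1)²·V(X) + (-4)²·V(Y) + 2·(-1)·(-4)·Cov(X,Y)
= 1·0.64 + 16·0.16 + 8·0.064 = 3.712
SD(-X - 4Y) = √3.712 ≈ 1.9267

1.9267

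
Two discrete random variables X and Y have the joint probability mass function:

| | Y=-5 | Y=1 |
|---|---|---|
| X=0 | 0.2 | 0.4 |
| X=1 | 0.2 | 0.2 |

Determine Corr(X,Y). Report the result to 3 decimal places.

-0.167

E[X] = 0.4,  E[Y] = -1.4
E[XY] = -0.8
Cov(X,Y) = E[XY] − E[X]E[Y] = -0.8 − (0.4)(-1.4) = -0.24
V(X) = 0.24,  V(Y) = 8.64
ρ = -0.24 / √(0.24·8.64) ≈ -0.167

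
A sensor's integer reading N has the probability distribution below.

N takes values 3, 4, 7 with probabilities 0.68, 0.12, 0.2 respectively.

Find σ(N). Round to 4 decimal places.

1.5728

E[N] = (3)(0.68) + (4)(0.12) + (7)(0.2) = 3.92
E[N²] = (3)²(0.68) + (4)²(0.12) + (7)²(0.2) = 17.84
V(N) = E[N²] − (E[N])² = 17.84 − (3.92)² = 2.4736
σ(N) = √2.4736 ≈ 1.5728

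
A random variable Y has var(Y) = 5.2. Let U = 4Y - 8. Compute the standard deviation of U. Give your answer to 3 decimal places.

9.121

var(4Y - 8) = (4)²·5.2 = 83.2
sd(U) = √83.2 ≈ 9.121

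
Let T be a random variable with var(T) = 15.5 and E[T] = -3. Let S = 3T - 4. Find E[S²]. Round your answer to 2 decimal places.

E[3T - 4] = 3·-3 − 4 = -13
var(3T - 4) = (3)²·15.5 = 139.5
E[S²] = var(S) + (E[S])² = 139.5 + (-13)² = 308.5

308.50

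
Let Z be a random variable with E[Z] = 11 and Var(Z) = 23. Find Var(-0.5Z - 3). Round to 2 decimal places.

Var(-0.5Z - 3) = (-0.5)²·Var(Z) = 0.25·23 = 5.75

5.75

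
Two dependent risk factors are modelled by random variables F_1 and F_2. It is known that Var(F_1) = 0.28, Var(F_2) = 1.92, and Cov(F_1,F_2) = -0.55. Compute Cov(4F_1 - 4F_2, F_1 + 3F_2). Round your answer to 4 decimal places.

Cov(4F_1 - 4F_2, F_1 + 3F_2) = (4)(1)Var(F_1) + (-4)(3)Var(F_2) + [(4)(3) + (-4)(1)]Cov(F_1,F_2)
= 4·0.28 + -12·1.92 + 8·-0.55 = -26.32

-26.3200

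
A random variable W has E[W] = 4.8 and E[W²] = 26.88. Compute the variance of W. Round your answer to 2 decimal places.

3.84

V(W) = 26.88 − (4.8)² = 3.84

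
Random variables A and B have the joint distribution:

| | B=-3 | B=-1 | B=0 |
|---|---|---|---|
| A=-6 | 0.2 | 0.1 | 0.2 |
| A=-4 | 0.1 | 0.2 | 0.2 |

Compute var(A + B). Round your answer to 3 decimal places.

2.960

E[A] = -5,  E[B] = -1.2,  E[AB] = 6.2
var(A) = 26 − (-5)² = 1;  var(B) = 3 − (-1.2)² = 1.56
cov(A,B) = 6.2 − (-5)(-1.2) = 0.2
var(A + B) = (1)²·1 + (1)²·1.56 + 2·(1)·(1)·0.2 = 2.96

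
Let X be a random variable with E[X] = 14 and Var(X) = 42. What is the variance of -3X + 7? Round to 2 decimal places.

378.00

Var(-3X + 7) = (-3)²·Var(X) = 9·42 = 378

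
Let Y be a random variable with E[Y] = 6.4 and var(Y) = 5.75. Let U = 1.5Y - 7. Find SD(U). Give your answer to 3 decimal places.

var(1.5Y - 7) = (1.5)²·5.75 = 12.9375
SD(U) = √12.9375 ≈ 3.597

3.597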